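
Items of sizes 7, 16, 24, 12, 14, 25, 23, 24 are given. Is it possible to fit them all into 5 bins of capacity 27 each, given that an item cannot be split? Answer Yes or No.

Total = 145; ⌈145/27⌉ = 6.
At least 6 bins are required, but only 5 are allowed.

No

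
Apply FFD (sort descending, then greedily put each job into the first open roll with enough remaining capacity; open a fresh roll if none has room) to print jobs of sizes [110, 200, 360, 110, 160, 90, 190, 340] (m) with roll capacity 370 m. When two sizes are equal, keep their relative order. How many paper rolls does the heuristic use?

5

Sorted descending: 360, 340, 200, 190, 160, 110, 110, 90.
  360 → roll 1 (new)  [load 360/370]
  340 → roll 2 (new)  [load 340/370]
  200 → roll 3 (new)  [load 200/370]
  190 → roll 4 (new)  [load 190/370]
  160 → roll 3  [load 360/370]
  110 → roll 4  [load 300/370]
  110 → roll 5 (new)  [load 110/370]
  90 → roll 5  [load 200/370]
5 paper rolls opened.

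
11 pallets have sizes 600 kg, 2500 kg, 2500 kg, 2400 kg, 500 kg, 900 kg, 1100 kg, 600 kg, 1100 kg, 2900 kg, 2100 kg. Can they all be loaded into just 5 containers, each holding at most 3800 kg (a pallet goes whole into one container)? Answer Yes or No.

Yes

A valid assignment using 5 containers:
  container 1: 2900 + 900 = 3800
  container 2: 2500 + 1100 = 3600
  container 3: 2500 + 1100 = 3600
  container 4: 2400 + 600 + 600 = 3600
  container 5: 2100 + 500 = 2600
Every load is within 3800 kg, so 5 containers suffice.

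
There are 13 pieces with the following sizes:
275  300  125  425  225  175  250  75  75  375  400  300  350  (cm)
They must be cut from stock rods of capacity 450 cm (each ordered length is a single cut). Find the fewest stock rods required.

Total = 425 + 400 + 375 + 350 + 300 + 300 + 275 + 250 + 225 + 175 + 125 + 75 + 75 = 3350 cm.
Lower bound: ⌈3350/450⌉ = 8 stock rods.
A packing using 9 stock rods:
  stock rod 1: 425 = 425
  stock rod 2: 400 = 400
  stock rod 3: 375 + 75 = 450
  stock rod 4: 350 + 75 = 425
  stock rod 5: 300 + 125 = 425
  stock rod 6: 300 = 300
  stock rod 7: 275 + 175 = 450
  stock rod 8: 250 = 250
  stock rod 9: 225 = 225
No arrangement into 8 stock rods stays within capacity, so 9 is optimal.

9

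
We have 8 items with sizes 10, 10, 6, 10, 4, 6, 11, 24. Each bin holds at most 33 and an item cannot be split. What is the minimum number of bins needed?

Total = 24 + 11 + 10 + 10 + 10 + 6 + 6 + 4 = 81.
Lower bound: ⌈81/33⌉ = 3 bins.
A packing using 3 bins:
  bin 1: 24 + 6 = 30
  bin 2: 11 + 10 + 10 = 31
  bin 3: 10 + 6 + 4 = 20
This matches the lower bound, so 3 is optimal.

3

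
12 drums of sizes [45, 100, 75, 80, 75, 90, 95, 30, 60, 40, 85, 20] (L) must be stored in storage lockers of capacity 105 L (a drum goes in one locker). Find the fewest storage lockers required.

Total = 100 + 95 + 90 + 85 + 80 + 75 + 75 + 60 + 45 + 40 + 30 + 20 = 795 L.
Lower bound: ⌈795/105⌉ = 8 storage lockers.
A packing using 9 storage lockers:
  locker 1: 100 = 100
  locker 2: 95 = 95
  locker 3: 90 = 90
  locker 4: 85 + 20 = 105
  locker 5: 80 = 80
  locker 6: 75 + 30 = 105
  locker 7: 75 = 75
  locker 8: 60 + 45 = 105
  locker 9: 40 = 40
No arrangement into 8 storage lockers stays within capacity, so 9 is optimal.

9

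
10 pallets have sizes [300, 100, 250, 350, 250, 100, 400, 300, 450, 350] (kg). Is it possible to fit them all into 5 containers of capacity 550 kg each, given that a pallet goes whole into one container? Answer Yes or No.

Total = 2850 kg; ⌈2850/550⌉ = 6.
At least 6 containers are required, but only 5 are allowed.

No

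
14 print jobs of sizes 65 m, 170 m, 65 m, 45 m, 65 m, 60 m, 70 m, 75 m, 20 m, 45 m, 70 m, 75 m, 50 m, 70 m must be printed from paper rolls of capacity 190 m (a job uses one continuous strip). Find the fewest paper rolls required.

5

Total = 170 + 75 + 75 + 70 + 70 + 70 + 65 + 65 + 65 + 60 + 50 + 45 + 45 + 20 = 945 m.
Lower bound: ⌈945/190⌉ = 5 paper rolls.
A packing using 5 paper rolls:
  roll 1: 170 + 20 = 190
  roll 2: 75 + 70 + 45 = 190
  roll 3: 75 + 70 + 45 = 190
  roll 4: 70 + 65 + 50 = 185
  roll 5: 65 + 65 + 60 = 190
This matches the lower bound, so 5 is optimal.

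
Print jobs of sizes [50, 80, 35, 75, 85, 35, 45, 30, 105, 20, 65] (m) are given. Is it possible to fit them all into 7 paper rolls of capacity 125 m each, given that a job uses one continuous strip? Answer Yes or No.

A valid assignment using 6 paper rolls:
  roll 1: 105 + 20 = 125
  roll 2: 85 + 35 = 120
  roll 3: 80 + 45 = 125
  roll 4: 75 + 50 = 125
  roll 5: 65 + 35 = 100
  roll 6: 30 = 30
That uses only 6 ≤ 7, so 7 paper rolls are enough.

Yes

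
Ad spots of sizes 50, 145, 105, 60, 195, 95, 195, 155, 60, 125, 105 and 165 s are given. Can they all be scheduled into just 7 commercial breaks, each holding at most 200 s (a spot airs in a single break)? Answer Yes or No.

Total = 1455 s; ⌈1455/200⌉ = 8.
At least 8 commercial breaks are required, but only 7 are allowed.

No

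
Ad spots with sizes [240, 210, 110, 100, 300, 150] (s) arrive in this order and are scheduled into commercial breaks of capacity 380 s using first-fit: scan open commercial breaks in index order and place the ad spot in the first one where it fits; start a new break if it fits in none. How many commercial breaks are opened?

4

  240 → break 1 (new)  [load 240/380]
  210 → break 2 (new)  [load 210/380]
  110 → break 1  [load 350/380]
  100 → break 2  [load 310/380]
  300 → break 3 (new)  [load 300/380]
  150 → break 4 (new)  [load 150/380]
4 commercial breaks opened.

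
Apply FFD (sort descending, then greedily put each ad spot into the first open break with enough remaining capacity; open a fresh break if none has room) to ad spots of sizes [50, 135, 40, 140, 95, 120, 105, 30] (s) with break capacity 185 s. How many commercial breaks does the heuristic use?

Sorted descending: 140, 135, 120, 105, 95, 50, 40, 30.
  140 → break 1 (new)  [load 140/185]
  135 → break 2 (new)  [load 135/185]
  120 → break 3 (new)  [load 120/185]
  105 → break 4 (new)  [load 105/185]
  95 → break 5 (new)  [load 95/185]
  50 → break 2  [load 185/185]
  40 → break 1  [load 180/185]
  30 → break 3  [load 150/185]
5 commercial breaks opened.

5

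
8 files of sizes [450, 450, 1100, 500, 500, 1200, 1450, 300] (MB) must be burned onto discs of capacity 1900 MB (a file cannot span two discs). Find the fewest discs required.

Total = 1450 + 1200 + 1100 + 500 + 500 + 450 + 450 + 300 = 5950 MB.
Lower bound: ⌈5950/1900⌉ = 4 discs.
A packing using 4 discs:
  disc 1: 1450 + 450 = 1900
  disc 2: 1200 + 500 = 1700
  disc 3: 1100 + 500 + 300 = 1900
  disc 4: 450 = 450
This matches the lower bound, so 4 is optimal.

4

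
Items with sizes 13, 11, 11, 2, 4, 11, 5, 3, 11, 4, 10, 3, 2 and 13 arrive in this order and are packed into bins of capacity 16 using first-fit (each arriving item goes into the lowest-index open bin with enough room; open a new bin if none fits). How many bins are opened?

  13 → bin 1 (new)  [load 13/16]
  11 → bin 2 (new)  [load 11/16]
  11 → bin 3 (new)  [load 11/16]
  2 → bin 1  [load 15/16]
  4 → bin 2  [load 15/16]
  11 → bin 4 (new)  [load 11/16]
  5 → bin 3  [load 16/16]
  3 → bin 4  [load 14/16]
  11 → bin 5 (new)  [load 11/16]
  4 → bin 5  [load 15/16]
  10 → bin 6 (new)  [load 10/16]
  3 → bin 6  [load 13/16]
  2 → bin 4  [load 16/16]
  13 → bin 7 (new)  [load 13/16]
7 bins opened.

7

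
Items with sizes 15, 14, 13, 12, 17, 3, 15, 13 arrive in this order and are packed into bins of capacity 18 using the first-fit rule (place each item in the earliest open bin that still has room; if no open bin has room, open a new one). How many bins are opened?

  15 → bin 1 (new)  [load 15/18]
  14 → bin 2 (new)  [load 14/18]
  13 → bin 3 (new)  [load 13/18]
  12 → bin 4 (new)  [load 12/18]
  17 → bin 5 (new)  [load 17/18]
  3 → bin 1  [load 18/18]
  15 → bin 6 (new)  [load 15/18]
  13 → bin 7 (new)  [load 13/18]
7 bins opened.

7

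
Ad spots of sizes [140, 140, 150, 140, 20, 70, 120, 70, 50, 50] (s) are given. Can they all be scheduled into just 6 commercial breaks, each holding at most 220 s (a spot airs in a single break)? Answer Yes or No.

A valid assignment using 5 commercial breaks:
  break 1: 150 + 70 = 220
  break 2: 140 + 70 = 210
  break 3: 140 + 50 + 20 = 210
  break 4: 140 + 50 = 190
  break 5: 120 = 120
That uses only 5 ≤ 6, so 6 commercial breaks are enough.

Yes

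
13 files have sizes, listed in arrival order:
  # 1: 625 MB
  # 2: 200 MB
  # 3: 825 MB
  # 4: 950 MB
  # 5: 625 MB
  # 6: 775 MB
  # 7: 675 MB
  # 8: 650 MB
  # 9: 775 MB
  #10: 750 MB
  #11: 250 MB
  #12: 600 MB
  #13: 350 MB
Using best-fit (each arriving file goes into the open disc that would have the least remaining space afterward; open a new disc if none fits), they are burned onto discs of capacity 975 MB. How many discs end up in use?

10

  625 → disc 1 (new)  [load 625/975]
  200 → disc 1  [load 825/975]
  825 → disc 2 (new)  [load 825/975]
  950 → disc 3 (new)  [load 950/975]
  625 → disc 4 (new)  [load 625/975]
  775 → disc 5 (new)  [load 775/975]
  675 → disc 6 (new)  [load 675/975]
  650 → disc 7 (new)  [load 650/975]
  775 → disc 8 (new)  [load 775/975]
  750 → disc 9 (new)  [load 750/975]
  250 → disc 6  [load 925/975]
  600 → disc 10 (new)  [load 600/975]
  350 → disc 4  [load 975/975]
10 discs opened.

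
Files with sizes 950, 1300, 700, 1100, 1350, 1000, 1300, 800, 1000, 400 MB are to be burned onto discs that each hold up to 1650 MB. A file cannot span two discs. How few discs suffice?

8

Total = 1350 + 1300 + 1300 + 1100 + 1000 + 1000 + 950 + 800 + 700 + 400 = 9900 MB.
Lower bound: ⌈9900/1650⌉ = 6 discs.
Also, 7 files each exceed 825 MB, and no two of those can share a disc, so at least 7 discs are needed.
A packing using 8 discs:
  disc 1: 1350 = 1350
  disc 2: 1300 = 1300
  disc 3: 1300 = 1300
  disc 4: 1100 + 400 = 1500
  disc 5: 1000 = 1000
  disc 6: 1000 = 1000
  disc 7: 950 + 700 = 1650
  disc 8: 800 = 800
No arrangement into 7 discs stays within capacity, so 8 is optimal.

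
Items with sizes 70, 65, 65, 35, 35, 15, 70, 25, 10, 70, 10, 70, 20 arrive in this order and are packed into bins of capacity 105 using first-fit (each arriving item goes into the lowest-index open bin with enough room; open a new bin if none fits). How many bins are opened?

  70 → bin 1 (new)  [load 70/105]
  65 → bin 2 (new)  [load 65/105]
  65 → bin 3 (new)  [load 65/105]
  35 → bin 1  [load 105/105]
  35 → bin 2  [load 100/105]
  15 → bin 3  [load 80/105]
  70 → bin 4 (new)  [load 70/105]
  25 → bin 3  [load 105/105]
  10 → bin 4  [load 80/105]
  70 → bin 5 (new)  [load 70/105]
  10 → bin 4  [load 90/105]
  70 → bin 6 (new)  [load 70/105]
  20 → bin 5  [load 90/105]
6 bins opened.

6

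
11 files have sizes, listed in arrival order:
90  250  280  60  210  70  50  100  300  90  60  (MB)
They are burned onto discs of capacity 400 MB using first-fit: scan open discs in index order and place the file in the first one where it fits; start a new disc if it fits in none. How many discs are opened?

  90 → disc 1 (new)  [load 90/400]
  250 → disc 1  [load 340/400]
  280 → disc 2 (new)  [load 280/400]
  60 → disc 1  [load 400/400]
  210 → disc 3 (new)  [load 210/400]
  70 → disc 2  [load 350/400]
  50 → disc 2  [load 400/400]
  100 → disc 3  [load 310/400]
  300 → disc 4 (new)  [load 300/400]
  90 → disc 3  [load 400/400]
  60 → disc 4  [load 360/400]
4 discs opened.

4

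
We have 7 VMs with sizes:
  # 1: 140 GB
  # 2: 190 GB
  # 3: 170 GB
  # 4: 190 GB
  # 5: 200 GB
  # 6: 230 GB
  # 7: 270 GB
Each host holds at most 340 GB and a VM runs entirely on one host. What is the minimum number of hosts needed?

Total = 270 + 230 + 200 + 190 + 190 + 170 + 140 = 1390 GB.
Lower bound: ⌈1390/340⌉ = 5 hosts.
A packing using 6 hosts:
  host 1: 270 = 270
  host 2: 230 = 230
  host 3: 200 + 140 = 340
  host 4: 190 = 190
  host 5: 190 = 190
  host 6: 170 = 170
No arrangement into 5 hosts stays within capacity, so 6 is optimal.

6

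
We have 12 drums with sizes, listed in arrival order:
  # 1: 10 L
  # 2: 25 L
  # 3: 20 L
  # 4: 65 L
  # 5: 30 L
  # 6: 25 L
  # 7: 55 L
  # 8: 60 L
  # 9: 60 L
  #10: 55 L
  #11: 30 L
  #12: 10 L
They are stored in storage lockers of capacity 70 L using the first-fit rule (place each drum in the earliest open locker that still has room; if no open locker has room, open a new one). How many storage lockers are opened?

8

  10 → locker 1 (new)  [load 10/70]
  25 → locker 1  [load 35/70]
  20 → locker 1  [load 55/70]
  65 → locker 2 (new)  [load 65/70]
  30 → locker 3 (new)  [load 30/70]
  25 → locker 3  [load 55/70]
  55 → locker 4 (new)  [load 55/70]
  60 → locker 5 (new)  [load 60/70]
  60 → locker 6 (new)  [load 60/70]
  55 → locker 7 (new)  [load 55/70]
  30 → locker 8 (new)  [load 30/70]
  10 → locker 1  [load 65/70]
8 storage lockers opened.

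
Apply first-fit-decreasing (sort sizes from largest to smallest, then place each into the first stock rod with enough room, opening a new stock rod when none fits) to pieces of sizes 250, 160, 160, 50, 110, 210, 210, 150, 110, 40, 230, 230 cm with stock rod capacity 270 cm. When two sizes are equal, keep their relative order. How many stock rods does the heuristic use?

8

Sorted descending: 250, 230, 230, 210, 210, 160, 160, 150, 110, 110, 50, 40.
  250 → stock rod 1 (new)  [load 250/270]
  230 → stock rod 2 (new)  [load 230/270]
  230 → stock rod 3 (new)  [load 230/270]
  210 → stock rod 4 (new)  [load 210/270]
  210 → stock rod 5 (new)  [load 210/270]
  160 → stock rod 6 (new)  [load 160/270]
  160 → stock rod 7 (new)  [load 160/270]
  150 → stock rod 8 (new)  [load 150/270]
  110 → stock rod 6  [load 270/270]
  110 → stock rod 7  [load 270/270]
  50 → stock rod 4  [load 260/270]
  40 → stock rod 2  [load 270/270]
8 stock rods opened.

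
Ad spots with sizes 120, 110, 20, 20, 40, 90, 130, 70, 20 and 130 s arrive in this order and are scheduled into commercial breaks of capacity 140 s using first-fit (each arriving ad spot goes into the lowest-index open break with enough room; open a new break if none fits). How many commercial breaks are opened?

  120 → break 1 (new)  [load 120/140]
  110 → break 2 (new)  [load 110/140]
  20 → break 1  [load 140/140]
  20 → break 2  [load 130/140]
  40 → break 3 (new)  [load 40/140]
  90 → break 3  [load 130/140]
  130 → break 4 (new)  [load 130/140]
  70 → break 5 (new)  [load 70/140]
  20 → break 5  [load 90/140]
  130 → break 6 (new)  [load 130/140]
6 commercial breaks opened.

6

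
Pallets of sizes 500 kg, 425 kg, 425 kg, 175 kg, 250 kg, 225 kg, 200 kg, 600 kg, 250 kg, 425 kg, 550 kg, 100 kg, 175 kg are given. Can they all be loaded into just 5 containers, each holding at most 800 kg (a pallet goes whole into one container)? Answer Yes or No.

No

Total = 4300 kg; ⌈4300/800⌉ = 6.
At least 6 containers are required, but only 5 are allowed.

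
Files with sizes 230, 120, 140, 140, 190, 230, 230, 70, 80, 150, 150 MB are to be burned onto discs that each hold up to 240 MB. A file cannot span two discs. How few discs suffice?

9

Total = 230 + 230 + 230 + 190 + 150 + 150 + 140 + 140 + 120 + 80 + 70 = 1730 MB.
Lower bound: ⌈1730/240⌉ = 8 discs.
A packing using 9 discs:
  disc 1: 230 = 230
  disc 2: 230 = 230
  disc 3: 230 = 230
  disc 4: 190 = 190
  disc 5: 150 + 80 = 230
  disc 6: 150 + 70 = 220
  disc 7: 140 = 140
  disc 8: 140 = 140
  disc 9: 120 = 120
No arrangement into 8 discs stays within capacity, so 9 is optimal.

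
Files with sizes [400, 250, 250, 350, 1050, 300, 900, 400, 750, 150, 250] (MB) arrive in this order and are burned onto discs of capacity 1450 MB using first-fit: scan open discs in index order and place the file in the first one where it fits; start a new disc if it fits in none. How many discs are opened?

  400 → disc 1 (new)  [load 400/1450]
  250 → disc 1  [load 650/1450]
  250 → disc 1  [load 900/1450]
  350 → disc 1  [load 1250/1450]
  1050 → disc 2 (new)  [load 1050/1450]
  300 → disc 2  [load 1350/1450]
  900 → disc 3 (new)  [load 900/1450]
  400 → disc 3  [load 1300/1450]
  750 → disc 4 (new)  [load 750/1450]
  150 → disc 1  [load 1400/1450]
  250 → disc 4  [load 1000/1450]
4 discs opened.

4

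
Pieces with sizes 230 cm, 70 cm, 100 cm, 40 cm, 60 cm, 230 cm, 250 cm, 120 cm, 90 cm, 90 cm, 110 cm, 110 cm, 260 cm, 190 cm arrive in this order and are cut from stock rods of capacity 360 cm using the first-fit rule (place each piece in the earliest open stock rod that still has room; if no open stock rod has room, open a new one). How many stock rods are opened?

  230 → stock rod 1 (new)  [load 230/360]
  70 → stock rod 1  [load 300/360]
  100 → stock rod 2 (new)  [load 100/360]
  40 → stock rod 1  [load 340/360]
  60 → stock rod 2  [load 160/360]
  230 → stock rod 3 (new)  [load 230/360]
  250 → stock rod 4 (new)  [load 250/360]
  120 → stock rod 2  [load 280/360]
  90 → stock rod 3  [load 320/360]
  90 → stock rod 4  [load 340/360]
  110 → stock rod 5 (new)  [load 110/360]
  110 → stock rod 5  [load 220/360]
  260 → stock rod 6 (new)  [load 260/360]
  190 → stock rod 7 (new)  [load 190/360]
7 stock rods opened.

7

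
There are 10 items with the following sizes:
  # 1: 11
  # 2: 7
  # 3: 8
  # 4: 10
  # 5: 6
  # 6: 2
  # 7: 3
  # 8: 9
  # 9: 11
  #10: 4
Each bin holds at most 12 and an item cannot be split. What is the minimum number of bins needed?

Total = 11 + 11 + 10 + 9 + 8 + 7 + 6 + 4 + 3 + 2 = 71.
Lower bound: ⌈71/12⌉ = 6 bins.
A packing using 7 bins:
  bin 1: 11 = 11
  bin 2: 11 = 11
  bin 3: 10 + 2 = 12
  bin 4: 9 + 3 = 12
  bin 5: 8 + 4 = 12
  bin 6: 7 = 7
  bin 7: 6 = 6
No arrangement into 6 bins stays within capacity, so 7 is optimal.

7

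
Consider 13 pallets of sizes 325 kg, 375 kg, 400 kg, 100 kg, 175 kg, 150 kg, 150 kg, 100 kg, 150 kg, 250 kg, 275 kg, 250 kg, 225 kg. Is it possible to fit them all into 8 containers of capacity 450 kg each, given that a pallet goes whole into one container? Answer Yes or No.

Yes

A valid assignment using 8 containers:
  container 1: 400 = 400
  container 2: 375 = 375
  container 3: 325 + 100 = 425
  container 4: 275 + 175 = 450
  container 5: 250 + 150 = 400
  container 6: 250 + 150 = 400
  container 7: 225 + 150 = 375
  container 8: 100 = 100
Every load is within 450 kg, so 8 containers suffice.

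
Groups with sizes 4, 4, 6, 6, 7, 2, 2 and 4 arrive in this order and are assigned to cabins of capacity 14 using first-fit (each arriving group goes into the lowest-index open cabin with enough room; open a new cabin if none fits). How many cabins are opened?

  4 → cabin 1 (new)  [load 4/14]
  4 → cabin 1  [load 8/14]
  6 → cabin 1  [load 14/14]
  6 → cabin 2 (new)  [load 6/14]
  7 → cabin 2  [load 13/14]
  2 → cabin 3 (new)  [load 2/14]
  2 → cabin 3  [load 4/14]
  4 → cabin 3  [load 8/14]
3 cabins opened.

3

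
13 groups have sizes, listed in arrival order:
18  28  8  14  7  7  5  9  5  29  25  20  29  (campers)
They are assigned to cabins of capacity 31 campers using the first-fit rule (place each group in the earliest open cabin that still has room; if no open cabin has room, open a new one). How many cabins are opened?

  18 → cabin 1 (new)  [load 18/31]
  28 → cabin 2 (new)  [load 28/31]
  8 → cabin 1  [load 26/31]
  14 → cabin 3 (new)  [load 14/31]
  7 → cabin 3  [load 21/31]
  7 → cabin 3  [load 28/31]
  5 → cabin 1  [load 31/31]
  9 → cabin 4 (new)  [load 9/31]
  5 → cabin 4  [load 14/31]
  29 → cabin 5 (new)  [load 29/31]
  25 → cabin 6 (new)  [load 25/31]
  20 → cabin 7 (new)  [load 20/31]
  29 → cabin 8 (new)  [load 29/31]
8 cabins opened.

8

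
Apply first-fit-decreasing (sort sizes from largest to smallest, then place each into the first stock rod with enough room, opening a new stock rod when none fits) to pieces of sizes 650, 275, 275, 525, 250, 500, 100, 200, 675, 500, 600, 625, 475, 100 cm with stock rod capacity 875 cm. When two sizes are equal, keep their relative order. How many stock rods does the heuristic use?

8

Sorted descending: 675, 650, 625, 600, 525, 500, 500, 475, 275, 275, 250, 200, 100, 100.
  675 → stock rod 1 (new)  [load 675/875]
  650 → stock rod 2 (new)  [load 650/875]
  625 → stock rod 3 (new)  [load 625/875]
  600 → stock rod 4 (new)  [load 600/875]
  525 → stock rod 5 (new)  [load 525/875]
  500 → stock rod 6 (new)  [load 500/875]
  500 → stock rod 7 (new)  [load 500/875]
  475 → stock rod 8 (new)  [load 475/875]
  275 → stock rod 4  [load 875/875]
  275 → stock rod 5  [load 800/875]
  250 → stock rod 3  [load 875/875]
  200 → stock rod 1  [load 875/875]
  100 → stock rod 2  [load 750/875]
  100 → stock rod 2  [load 850/875]
8 stock rods opened.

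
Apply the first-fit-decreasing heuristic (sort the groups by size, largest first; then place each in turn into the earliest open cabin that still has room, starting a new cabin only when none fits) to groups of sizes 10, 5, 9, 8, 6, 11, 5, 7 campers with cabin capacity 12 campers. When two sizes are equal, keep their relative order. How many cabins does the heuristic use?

6

Sorted descending: 11, 10, 9, 8, 7, 6, 5, 5.
  11 → cabin 1 (new)  [load 11/12]
  10 → cabin 2 (new)  [load 10/12]
  9 → cabin 3 (new)  [load 9/12]
  8 → cabin 4 (new)  [load 8/12]
  7 → cabin 5 (new)  [load 7/12]
  6 → cabin 6 (new)  [load 6/12]
  5 → cabin 5  [load 12/12]
  5 → cabin 6  [load 11/12]
6 cabins opened.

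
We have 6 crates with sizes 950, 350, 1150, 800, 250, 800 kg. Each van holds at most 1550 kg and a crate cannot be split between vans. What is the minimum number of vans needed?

4

Total = 1150 + 950 + 800 + 800 + 350 + 250 = 4300 kg.
Lower bound: ⌈4300/1550⌉ = 3 vans.
Also, 4 crates each exceed 775 kg, and no two of those can share a van, so at least 4 vans are needed.
A packing using 4 vans:
  van 1: 1150 + 350 = 1500
  van 2: 950 + 250 = 1200
  van 3: 800 = 800
  van 4: 800 = 800
This matches the lower bound, so 4 is optimal.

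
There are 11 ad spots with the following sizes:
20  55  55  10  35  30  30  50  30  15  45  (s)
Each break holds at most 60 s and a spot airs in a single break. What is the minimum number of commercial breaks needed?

7

Total = 55 + 55 + 50 + 45 + 35 + 30 + 30 + 30 + 20 + 15 + 10 = 375 s.
Lower bound: ⌈375/60⌉ = 7 commercial breaks.
A packing using 7 commercial breaks:
  break 1: 55 = 55
  break 2: 55 = 55
  break 3: 50 + 10 = 60
  break 4: 45 + 15 = 60
  break 5: 35 + 20 = 55
  break 6: 30 + 30 = 60
  break 7: 30 = 30
This matches the lower bound, so 7 is optimal.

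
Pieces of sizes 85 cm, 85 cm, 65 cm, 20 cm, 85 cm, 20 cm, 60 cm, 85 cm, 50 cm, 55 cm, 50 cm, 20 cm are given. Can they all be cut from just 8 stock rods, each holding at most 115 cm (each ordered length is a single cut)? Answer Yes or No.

A valid assignment using 7 stock rods:
  stock rod 1: 85 + 20 = 105
  stock rod 2: 85 + 20 = 105
  stock rod 3: 85 + 20 = 105
  stock rod 4: 85 = 85
  stock rod 5: 65 + 50 = 115
  stock rod 6: 60 + 55 = 115
  stock rod 7: 50 = 50
That uses only 7 ≤ 8, so 8 stock rods are enough.

Yes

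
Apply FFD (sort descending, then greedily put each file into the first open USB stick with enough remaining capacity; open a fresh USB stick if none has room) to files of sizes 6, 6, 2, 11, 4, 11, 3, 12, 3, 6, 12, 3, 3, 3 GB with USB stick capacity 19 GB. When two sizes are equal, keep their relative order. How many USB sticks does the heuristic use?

5

Sorted descending: 12, 12, 11, 11, 6, 6, 6, 4, 3, 3, 3, 3, 3, 2.
  12 → USB stick 1 (new)  [load 12/19]
  12 → USB stick 2 (new)  [load 12/19]
  11 → USB stick 3 (new)  [load 11/19]
  11 → USB stick 4 (new)  [load 11/19]
  6 → USB stick 1  [load 18/19]
  6 → USB stick 2  [load 18/19]
  6 → USB stick 3  [load 17/19]
  4 → USB stick 4  [load 15/19]
  3 → USB stick 4  [load 18/19]
  3 → USB stick 5 (new)  [load 3/19]
  3 → USB stick 5  [load 6/19]
  3 → USB stick 5  [load 9/19]
  3 → USB stick 5  [load 12/19]
  2 → USB stick 3  [load 19/19]
5 USB sticks opened.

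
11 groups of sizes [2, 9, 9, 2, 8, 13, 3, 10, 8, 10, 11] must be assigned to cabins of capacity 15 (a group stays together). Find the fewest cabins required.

Total = 13 + 11 + 10 + 10 + 9 + 9 + 8 + 8 + 3 + 2 + 2 = 85.
Lower bound: ⌈85/15⌉ = 6 cabins.
Also, 8 groups each exceed 15/2, and no two of those can share a cabin, so at least 8 cabins are needed.
A packing using 8 cabins:
  cabin 1: 13 + 2 = 15
  cabin 2: 11 + 3 = 14
  cabin 3: 10 + 2 = 12
  cabin 4: 10 = 10
  cabin 5: 9 = 9
  cabin 6: 9 = 9
  cabin 7: 8 = 8
  cabin 8: 8 = 8
This matches the lower bound, so 8 is optimal.

8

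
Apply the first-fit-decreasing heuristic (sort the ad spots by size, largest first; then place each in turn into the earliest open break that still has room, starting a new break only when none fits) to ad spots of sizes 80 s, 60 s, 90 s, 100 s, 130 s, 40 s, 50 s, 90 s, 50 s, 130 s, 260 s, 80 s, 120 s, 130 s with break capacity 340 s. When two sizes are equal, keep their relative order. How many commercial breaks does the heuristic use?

Sorted descending: 260, 130, 130, 130, 120, 100, 90, 90, 80, 80, 60, 50, 50, 40.
  260 → break 1 (new)  [load 260/340]
  130 → break 2 (new)  [load 130/340]
  130 → break 2  [load 260/340]
  130 → break 3 (new)  [load 130/340]
  120 → break 3  [load 250/340]
  100 → break 4 (new)  [load 100/340]
  90 → break 3  [load 340/340]
  90 → break 4  [load 190/340]
  80 → break 1  [load 340/340]
  80 → break 2  [load 340/340]
  60 → break 4  [load 250/340]
  50 → break 4  [load 300/340]
  50 → break 5 (new)  [load 50/340]
  40 → break 4  [load 340/340]
5 commercial breaks opened.

5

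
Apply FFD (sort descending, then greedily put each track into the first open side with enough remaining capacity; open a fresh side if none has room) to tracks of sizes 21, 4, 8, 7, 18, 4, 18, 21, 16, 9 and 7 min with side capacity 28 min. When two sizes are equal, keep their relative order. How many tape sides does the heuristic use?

Sorted descending: 21, 21, 18, 18, 16, 9, 8, 7, 7, 4, 4.
  21 → side 1 (new)  [load 21/28]
  21 → side 2 (new)  [load 21/28]
  18 → side 3 (new)  [load 18/28]
  18 → side 4 (new)  [load 18/28]
  16 → side 5 (new)  [load 16/28]
  9 → side 3  [load 27/28]
  8 → side 4  [load 26/28]
  7 → side 1  [load 28/28]
  7 → side 2  [load 28/28]
  4 → side 5  [load 20/28]
  4 → side 5  [load 24/28]
5 tape sides opened.

5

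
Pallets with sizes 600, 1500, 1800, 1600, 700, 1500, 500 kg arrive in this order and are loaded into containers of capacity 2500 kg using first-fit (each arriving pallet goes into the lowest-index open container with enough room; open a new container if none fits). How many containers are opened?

  600 → container 1 (new)  [load 600/2500]
  1500 → container 1  [load 2100/2500]
  1800 → container 2 (new)  [load 1800/2500]
  1600 → container 3 (new)  [load 1600/2500]
  700 → container 2  [load 2500/2500]
  1500 → container 4 (new)  [load 1500/2500]
  500 → container 3  [load 2100/2500]
4 containers opened.

4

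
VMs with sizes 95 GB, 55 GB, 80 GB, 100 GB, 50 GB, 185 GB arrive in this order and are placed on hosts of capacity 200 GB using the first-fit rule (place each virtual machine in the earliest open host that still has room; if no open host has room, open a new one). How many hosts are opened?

3

  95 → host 1 (new)  [load 95/200]
  55 → host 1  [load 150/200]
  80 → host 2 (new)  [load 80/200]
  100 → host 2  [load 180/200]
  50 → host 1  [load 200/200]
  185 → host 3 (new)  [load 185/200]
3 hosts opened.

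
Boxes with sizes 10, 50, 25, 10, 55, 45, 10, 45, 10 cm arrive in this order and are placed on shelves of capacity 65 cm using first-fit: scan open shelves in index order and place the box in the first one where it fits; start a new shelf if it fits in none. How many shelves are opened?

  10 → shelf 1 (new)  [load 10/65]
  50 → shelf 1  [load 60/65]
  25 → shelf 2 (new)  [load 25/65]
  10 → shelf 2  [load 35/65]
  55 → shelf 3 (new)  [load 55/65]
  45 → shelf 4 (new)  [load 45/65]
  10 → shelf 2  [load 45/65]
  45 → shelf 5 (new)  [load 45/65]
  10 → shelf 2  [load 55/65]
5 shelves opened.

5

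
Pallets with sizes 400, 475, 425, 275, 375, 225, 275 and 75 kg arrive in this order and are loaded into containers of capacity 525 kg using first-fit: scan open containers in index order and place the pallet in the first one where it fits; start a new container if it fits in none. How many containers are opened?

  400 → container 1 (new)  [load 400/525]
  475 → container 2 (new)  [load 475/525]
  425 → container 3 (new)  [load 425/525]
  275 → container 4 (new)  [load 275/525]
  375 → container 5 (new)  [load 375/525]
  225 → container 4  [load 500/525]
  275 → container 6 (new)  [load 275/525]
  75 → container 1  [load 475/525]
6 containers opened.

6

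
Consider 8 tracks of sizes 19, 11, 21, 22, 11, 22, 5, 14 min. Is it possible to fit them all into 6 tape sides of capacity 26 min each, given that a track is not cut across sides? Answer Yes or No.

Yes

A valid assignment using 6 tape sides:
  side 1: 22 = 22
  side 2: 22 = 22
  side 3: 21 + 5 = 26
  side 4: 19 = 19
  side 5: 14 + 11 = 25
  side 6: 11 = 11
Every load is within 26 min, so 6 tape sides suffice.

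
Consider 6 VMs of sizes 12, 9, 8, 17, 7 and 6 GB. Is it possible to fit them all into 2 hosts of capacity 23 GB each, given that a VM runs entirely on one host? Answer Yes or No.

No

Total = 59 GB; ⌈59/23⌉ = 3.
At least 3 hosts are required, but only 2 are allowed.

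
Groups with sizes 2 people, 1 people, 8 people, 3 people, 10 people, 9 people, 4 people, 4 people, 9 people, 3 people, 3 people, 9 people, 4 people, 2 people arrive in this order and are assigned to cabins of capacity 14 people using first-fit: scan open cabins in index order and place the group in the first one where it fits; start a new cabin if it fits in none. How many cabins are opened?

6

  2 → cabin 1 (new)  [load 2/14]
  1 → cabin 1  [load 3/14]
  8 → cabin 1  [load 11/14]
  3 → cabin 1  [load 14/14]
  10 → cabin 2 (new)  [load 10/14]
  9 → cabin 3 (new)  [load 9/14]
  4 → cabin 2  [load 14/14]
  4 → cabin 3  [load 13/14]
  9 → cabin 4 (new)  [load 9/14]
  3 → cabin 4  [load 12/14]
  3 → cabin 5 (new)  [load 3/14]
  9 → cabin 5  [load 12/14]
  4 → cabin 6 (new)  [load 4/14]
  2 → cabin 4  [load 14/14]
6 cabins opened.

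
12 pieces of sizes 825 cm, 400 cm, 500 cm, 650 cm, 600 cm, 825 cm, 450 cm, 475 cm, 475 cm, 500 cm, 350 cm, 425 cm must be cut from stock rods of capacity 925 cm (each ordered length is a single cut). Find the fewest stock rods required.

Total = 825 + 825 + 650 + 600 + 500 + 500 + 475 + 475 + 450 + 425 + 400 + 350 = 6475 cm.
Lower bound: ⌈6475/925⌉ = 7 stock rods.
Also, 8 pieces each exceed 925/2 cm, and no two of those can share a stock rod, so at least 8 stock rods are needed.
A packing using 8 stock rods:
  stock rod 1: 825 = 825
  stock rod 2: 825 = 825
  stock rod 3: 650 = 650
  stock rod 4: 600 = 600
  stock rod 5: 500 + 425 = 925
  stock rod 6: 500 + 400 = 900
  stock rod 7: 475 + 450 = 925
  stock rod 8: 475 + 350 = 825
This matches the lower bound, so 8 is optimal.

8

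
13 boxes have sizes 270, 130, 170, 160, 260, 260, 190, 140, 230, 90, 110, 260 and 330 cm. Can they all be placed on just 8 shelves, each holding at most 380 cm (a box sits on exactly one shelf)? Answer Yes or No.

Yes

A valid assignment using 8 shelves:
  shelf 1: 330 = 330
  shelf 2: 270 + 110 = 380
  shelf 3: 260 + 90 = 350
  shelf 4: 260 = 260
  shelf 5: 260 = 260
  shelf 6: 230 + 140 = 370
  shelf 7: 190 + 170 = 360
  shelf 8: 160 + 130 = 290
Every load is within 380 cm, so 8 shelves suffice.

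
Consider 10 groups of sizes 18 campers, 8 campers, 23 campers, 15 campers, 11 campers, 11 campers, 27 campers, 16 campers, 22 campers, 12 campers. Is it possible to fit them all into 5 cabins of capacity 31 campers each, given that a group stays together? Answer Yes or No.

Total = 163 campers; ⌈163/31⌉ = 6.
At least 6 cabins are required, but only 5 are allowed.

No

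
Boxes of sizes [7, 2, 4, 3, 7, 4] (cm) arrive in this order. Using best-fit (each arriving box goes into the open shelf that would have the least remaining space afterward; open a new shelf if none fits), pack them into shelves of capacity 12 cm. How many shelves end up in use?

3

  7 → shelf 1 (new)  [load 7/12]
  2 → shelf 1  [load 9/12]
  4 → shelf 2 (new)  [load 4/12]
  3 → shelf 1  [load 12/12]
  7 → shelf 2  [load 11/12]
  4 → shelf 3 (new)  [load 4/12]
3 shelves opened.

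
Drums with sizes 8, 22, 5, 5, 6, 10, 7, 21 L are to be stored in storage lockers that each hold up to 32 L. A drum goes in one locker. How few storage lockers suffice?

3

Total = 22 + 21 + 10 + 8 + 7 + 6 + 5 + 5 = 84 L.
Lower bound: ⌈84/32⌉ = 3 storage lockers.
A packing using 3 storage lockers:
  locker 1: 22 + 10 = 32
  locker 2: 21 + 8 = 29
  locker 3: 7 + 6 + 5 + 5 = 23
This matches the lower bound, so 3 is optimal.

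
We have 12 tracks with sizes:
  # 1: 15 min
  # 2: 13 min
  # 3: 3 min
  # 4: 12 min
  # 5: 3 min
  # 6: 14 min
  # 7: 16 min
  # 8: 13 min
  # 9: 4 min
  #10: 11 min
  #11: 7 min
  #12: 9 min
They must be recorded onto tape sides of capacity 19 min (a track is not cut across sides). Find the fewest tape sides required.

8

Total = 16 + 15 + 14 + 13 + 13 + 12 + 11 + 9 + 7 + 4 + 3 + 3 = 120 min.
Lower bound: ⌈120/19⌉ = 7 tape sides.
A packing using 8 tape sides:
  side 1: 16 + 3 = 19
  side 2: 15 + 4 = 19
  side 3: 14 + 3 = 17
  side 4: 13 = 13
  side 5: 13 = 13
  side 6: 12 + 7 = 19
  side 7: 11 = 11
  side 8: 9 = 9
No arrangement into 7 tape sides stays within capacity, so 8 is optimal.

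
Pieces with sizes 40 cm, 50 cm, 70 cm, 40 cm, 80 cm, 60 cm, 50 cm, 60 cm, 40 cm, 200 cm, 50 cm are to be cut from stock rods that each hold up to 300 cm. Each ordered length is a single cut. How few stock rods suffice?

3

Total = 200 + 80 + 70 + 60 + 60 + 50 + 50 + 50 + 40 + 40 + 40 = 740 cm.
Lower bound: ⌈740/300⌉ = 3 stock rods.
A packing using 3 stock rods:
  stock rod 1: 200 + 80 = 280
  stock rod 2: 70 + 60 + 60 + 50 + 50 = 290
  stock rod 3: 50 + 40 + 40 + 40 = 170
This matches the lower bound, so 3 is optimal.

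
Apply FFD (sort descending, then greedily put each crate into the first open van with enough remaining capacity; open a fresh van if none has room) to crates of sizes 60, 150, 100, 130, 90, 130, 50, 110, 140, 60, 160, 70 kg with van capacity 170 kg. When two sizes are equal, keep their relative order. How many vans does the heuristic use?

Sorted descending: 160, 150, 140, 130, 130, 110, 100, 90, 70, 60, 60, 50.
  160 → van 1 (new)  [load 160/170]
  150 → van 2 (new)  [load 150/170]
  140 → van 3 (new)  [load 140/170]
  130 → van 4 (new)  [load 130/170]
  130 → van 5 (new)  [load 130/170]
  110 → van 6 (new)  [load 110/170]
  100 → van 7 (new)  [load 100/170]
  90 → van 8 (new)  [load 90/170]
  70 → van 7  [load 170/170]
  60 → van 6  [load 170/170]
  60 → van 8  [load 150/170]
  50 → van 9 (new)  [load 50/170]
9 vans opened.

9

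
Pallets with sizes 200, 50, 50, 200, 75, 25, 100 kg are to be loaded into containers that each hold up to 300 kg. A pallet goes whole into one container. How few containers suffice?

Total = 200 + 200 + 100 + 75 + 50 + 50 + 25 = 700 kg.
Lower bound: ⌈700/300⌉ = 3 containers.
A packing using 3 containers:
  container 1: 200 + 100 = 300
  container 2: 200 + 75 + 25 = 300
  container 3: 50 + 50 = 100
This matches the lower bound, so 3 is optimal.

3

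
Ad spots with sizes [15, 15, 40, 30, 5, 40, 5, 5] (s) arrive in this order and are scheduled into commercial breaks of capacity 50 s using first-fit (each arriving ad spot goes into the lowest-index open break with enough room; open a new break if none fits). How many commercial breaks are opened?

4

  15 → break 1 (new)  [load 15/50]
  15 → break 1  [load 30/50]
  40 → break 2 (new)  [load 40/50]
  30 → break 3 (new)  [load 30/50]
  5 → break 1  [load 35/50]
  40 → break 4 (new)  [load 40/50]
  5 → break 1  [load 40/50]
  5 → break 1  [load 45/50]
4 commercial breaks opened.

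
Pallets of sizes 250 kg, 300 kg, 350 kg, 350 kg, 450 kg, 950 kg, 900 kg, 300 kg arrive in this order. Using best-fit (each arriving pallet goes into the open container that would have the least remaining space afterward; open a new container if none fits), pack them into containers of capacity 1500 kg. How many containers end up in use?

  250 → container 1 (new)  [load 250/1500]
  300 → container 1  [load 550/1500]
  350 → container 1  [load 900/1500]
  350 → container 1  [load 1250/1500]
  450 → container 2 (new)  [load 450/1500]
  950 → container 2  [load 1400/1500]
  900 → container 3 (new)  [load 900/1500]
  300 → container 3  [load 1200/1500]
3 containers opened.

3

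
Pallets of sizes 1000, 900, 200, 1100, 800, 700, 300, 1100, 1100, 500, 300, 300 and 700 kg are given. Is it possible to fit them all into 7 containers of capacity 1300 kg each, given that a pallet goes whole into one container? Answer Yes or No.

No

Total = 9000 kg; ⌈9000/1300⌉ = 7.
8 pallets each exceed half the capacity and cannot share a container, forcing at least 8 containers.
At least 8 containers are required, but only 7 are allowed.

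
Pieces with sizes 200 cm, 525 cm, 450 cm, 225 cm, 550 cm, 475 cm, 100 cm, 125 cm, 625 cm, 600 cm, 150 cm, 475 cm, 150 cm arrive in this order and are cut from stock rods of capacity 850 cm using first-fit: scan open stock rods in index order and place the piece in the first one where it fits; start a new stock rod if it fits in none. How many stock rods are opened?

  200 → stock rod 1 (new)  [load 200/850]
  525 → stock rod 1  [load 725/850]
  450 → stock rod 2 (new)  [load 450/850]
  225 → stock rod 2  [load 675/850]
  550 → stock rod 3 (new)  [load 550/850]
  475 → stock rod 4 (new)  [load 475/850]
  100 → stock rod 1  [load 825/850]
  125 → stock rod 2  [load 800/850]
  625 → stock rod 5 (new)  [load 625/850]
  600 → stock rod 6 (new)  [load 600/850]
  150 → stock rod 3  [load 700/850]
  475 → stock rod 7 (new)  [load 475/850]
  150 → stock rod 3  [load 850/850]
7 stock rods opened.

7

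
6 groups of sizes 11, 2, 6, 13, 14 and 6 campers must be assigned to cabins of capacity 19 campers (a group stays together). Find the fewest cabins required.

3

Total = 14 + 13 + 11 + 6 + 6 + 2 = 52 campers.
Lower bound: ⌈52/19⌉ = 3 cabins.
A packing using 3 cabins:
  cabin 1: 14 + 2 = 16
  cabin 2: 13 + 6 = 19
  cabin 3: 11 + 6 = 17
This matches the lower bound, so 3 is optimal.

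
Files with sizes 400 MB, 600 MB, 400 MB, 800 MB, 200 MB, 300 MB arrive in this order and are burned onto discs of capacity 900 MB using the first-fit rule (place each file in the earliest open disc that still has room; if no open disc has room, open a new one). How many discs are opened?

4

  400 → disc 1 (new)  [load 400/900]
  600 → disc 2 (new)  [load 600/900]
  400 → disc 1  [load 800/900]
  800 → disc 3 (new)  [load 800/900]
  200 → disc 2  [load 800/900]
  300 → disc 4 (new)  [load 300/900]
4 discs opened.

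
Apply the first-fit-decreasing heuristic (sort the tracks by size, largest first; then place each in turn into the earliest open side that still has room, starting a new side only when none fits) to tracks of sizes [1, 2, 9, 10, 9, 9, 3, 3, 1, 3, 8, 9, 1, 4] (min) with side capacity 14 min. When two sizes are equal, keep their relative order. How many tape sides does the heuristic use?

Sorted descending: 10, 9, 9, 9, 9, 8, 4, 3, 3, 3, 2, 1, 1, 1.
  10 → side 1 (new)  [load 10/14]
  9 → side 2 (new)  [load 9/14]
  9 → side 3 (new)  [load 9/14]
  9 → side 4 (new)  [load 9/14]
  9 → side 5 (new)  [load 9/14]
  8 → side 6 (new)  [load 8/14]
  4 → side 1  [load 14/14]
  3 → side 2  [load 12/14]
  3 → side 3  [load 12/14]
  3 → side 4  [load 12/14]
  2 → side 2  [load 14/14]
  1 → side 3  [load 13/14]
  1 → side 3  [load 14/14]
  1 → side 4  [load 13/14]
6 tape sides opened.

6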